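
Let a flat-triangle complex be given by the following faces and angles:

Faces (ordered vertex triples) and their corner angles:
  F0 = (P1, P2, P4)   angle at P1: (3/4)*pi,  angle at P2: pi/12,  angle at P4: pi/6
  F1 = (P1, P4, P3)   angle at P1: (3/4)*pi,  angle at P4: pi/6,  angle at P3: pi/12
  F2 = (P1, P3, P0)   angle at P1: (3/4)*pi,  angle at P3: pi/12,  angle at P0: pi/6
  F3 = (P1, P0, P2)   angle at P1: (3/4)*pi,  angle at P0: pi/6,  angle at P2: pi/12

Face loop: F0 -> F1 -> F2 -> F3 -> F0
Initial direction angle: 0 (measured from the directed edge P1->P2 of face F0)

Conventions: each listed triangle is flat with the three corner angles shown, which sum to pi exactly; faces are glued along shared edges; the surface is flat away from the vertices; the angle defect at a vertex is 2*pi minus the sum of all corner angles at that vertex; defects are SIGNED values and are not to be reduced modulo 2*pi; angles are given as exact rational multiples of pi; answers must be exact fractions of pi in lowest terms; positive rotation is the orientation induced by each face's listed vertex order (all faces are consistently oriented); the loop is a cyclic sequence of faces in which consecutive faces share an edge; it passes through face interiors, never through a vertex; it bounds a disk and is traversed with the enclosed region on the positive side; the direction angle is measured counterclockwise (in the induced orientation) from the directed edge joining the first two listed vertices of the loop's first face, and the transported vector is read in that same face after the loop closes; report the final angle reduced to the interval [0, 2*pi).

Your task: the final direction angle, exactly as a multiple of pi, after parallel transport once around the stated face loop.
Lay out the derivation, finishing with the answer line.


enclosed vertex P1: corner angles sum to 3*pi, defect = 2*pi - 3*pi = -pi
final direction = starting direction + enclosed defect total, reduced mod 2*pi (induced orientation)
final angle = 0 - pi = pi (mod 2*pi)

Answer: final direction angle = pi


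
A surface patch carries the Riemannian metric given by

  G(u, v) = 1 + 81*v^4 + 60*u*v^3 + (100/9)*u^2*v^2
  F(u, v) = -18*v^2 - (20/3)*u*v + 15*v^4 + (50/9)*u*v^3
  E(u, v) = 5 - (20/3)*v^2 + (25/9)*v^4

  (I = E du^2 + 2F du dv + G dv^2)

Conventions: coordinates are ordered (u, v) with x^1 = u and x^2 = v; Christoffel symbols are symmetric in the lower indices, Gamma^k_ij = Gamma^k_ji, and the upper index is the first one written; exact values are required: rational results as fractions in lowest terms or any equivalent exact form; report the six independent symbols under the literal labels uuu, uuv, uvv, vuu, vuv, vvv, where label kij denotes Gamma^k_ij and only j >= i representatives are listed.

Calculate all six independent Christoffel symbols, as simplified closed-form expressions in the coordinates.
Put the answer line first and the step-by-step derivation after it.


Answer: Gamma_uuu = 0, Gamma_uuv = (50*v^3 - 60*v)/(100*u^2*v^2 + 540*u*v^3 + 754*v^4 - 60*v^2 + 45), Gamma_uvv = (50*u*v^2 - 60*u + 270*v^3 - 324*v)/(100*u^2*v^2 + 540*u*v^3 + 754*v^4 - 60*v^2 + 45), Gamma_vuu = 0, Gamma_vuv = (100*u*v^2 + 270*v^3)/(100*u^2*v^2 + 540*u*v^3 + 754*v^4 - 60*v^2 + 45), Gamma_vvv = (100*u^2*v + 810*u*v^2 + 1458*v^3)/(100*u^2*v^2 + 540*u*v^3 + 754*v^4 - 60*v^2 + 45)

E = 5 - (20/3)*v^2 + (25/9)*v^4; F = -18*v^2 - (20/3)*u*v + 15*v^4 + (50/9)*u*v^3; G = 1 + 81*v^4 + 60*u*v^3 + (100/9)*u^2*v^2
Gamma^k_ij = (1/2) g^{kl} (d_i g_jl + d_j g_il - d_l g_ij), with g^inv = (1/(EG-F^2)) [[G, -F], [-F, E]]
first partials: E_u = 0, E_v = -(40/3)*v + (100/9)*v^3, F_u = -(20/3)*v + (50/9)*v^3, F_v = -36*v - (20/3)*u + 60*v^3 + (50/3)*u*v^2, G_u = 60*v^3 + (200/9)*u*v^2, G_v = 324*v^3 + 180*u*v^2 + (200/9)*u^2*v
D = EG - F^2 = 5 - (20/3)*v^2 + (754/9)*v^4 + 60*u*v^3 + (100/9)*u^2*v^2
expanded: Gamma^u_uu = (G E_u - 2F F_u + F E_v)/(2D), Gamma^u_uv = (G E_v - F G_u)/(2D), Gamma^u_vv = (2G F_v - G G_u - F G_v)/(2D), Gamma^v_uu = (2E F_u - E E_v - F E_u)/(2D), Gamma^v_uv = (E G_u - F E_v)/(2D), Gamma^v_vv = (E G_v - 2F F_v + F G_u)/(2D); substitute and cancel common factors


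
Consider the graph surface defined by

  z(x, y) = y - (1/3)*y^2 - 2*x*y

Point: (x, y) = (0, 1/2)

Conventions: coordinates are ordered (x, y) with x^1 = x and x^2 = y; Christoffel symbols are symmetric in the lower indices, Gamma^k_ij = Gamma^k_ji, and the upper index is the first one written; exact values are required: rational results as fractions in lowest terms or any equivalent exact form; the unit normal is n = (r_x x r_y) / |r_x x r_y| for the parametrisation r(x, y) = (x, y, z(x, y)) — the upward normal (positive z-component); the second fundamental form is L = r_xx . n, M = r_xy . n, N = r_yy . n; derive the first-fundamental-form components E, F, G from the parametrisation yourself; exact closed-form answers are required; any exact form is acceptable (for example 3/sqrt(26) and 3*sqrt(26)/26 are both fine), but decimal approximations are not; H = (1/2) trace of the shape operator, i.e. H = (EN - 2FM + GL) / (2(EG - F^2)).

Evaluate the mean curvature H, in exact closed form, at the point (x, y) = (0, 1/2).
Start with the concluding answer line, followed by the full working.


Answer: H = -27*sqrt(22)/242

z_x = -1, z_y = 2/3, z_xx = 0, z_xy = -2, z_yy = -2/3
E = 2, F = -2/3, G = 13/9; answer radicand W^2 = 22/9
unnormalised second-form numerators: l = 0, m = -2, n = -2/3; L = l/sqrt(22/9), and similarly M = m/sqrt(W^2), N = n/sqrt(W^2)
H = (E*n - 2*F*m + G*l) / (2*(EG - F^2)*sqrt(W^2)); E*n - 2*F*m + G*l = -4, EG - F^2 = 22/9, so H = (-9/11)/sqrt(22/9)


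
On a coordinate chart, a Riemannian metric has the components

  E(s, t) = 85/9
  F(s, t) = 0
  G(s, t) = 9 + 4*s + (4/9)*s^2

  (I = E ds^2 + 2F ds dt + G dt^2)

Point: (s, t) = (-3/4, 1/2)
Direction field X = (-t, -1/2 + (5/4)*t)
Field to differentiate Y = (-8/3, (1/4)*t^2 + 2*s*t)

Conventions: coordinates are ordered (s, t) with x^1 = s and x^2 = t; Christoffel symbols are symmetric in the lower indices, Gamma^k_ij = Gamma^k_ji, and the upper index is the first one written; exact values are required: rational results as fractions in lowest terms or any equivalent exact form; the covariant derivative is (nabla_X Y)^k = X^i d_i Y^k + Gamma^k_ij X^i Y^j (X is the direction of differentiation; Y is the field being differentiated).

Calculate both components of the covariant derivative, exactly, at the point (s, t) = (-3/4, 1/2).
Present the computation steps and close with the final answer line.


E = 85/9, F = 0, G = 25/4 at the point
E_s = 0, E_t = 0, F_s = 0, F_t = 0, G_s = 10/3, G_t = 0
EG - F^2 = 2125/36;  g^inv = (36/2125) * [[25/4, 0], [0, 85/9]]
first-kind symbols [ij,l] = (1/2)(d_i g_jl + d_j g_il - d_l g_ij): [ss,s] = E_s/2 = 0, [ss,t] = F_s - E_t/2 = 0, [st,s] = E_t/2 = 0, [st,t] = G_s/2 = 5/3, [tt,s] = F_t - G_s/2 = -5/3, [tt,t] = G_t/2 = 0
Gamma^s_ij = (G*[ij,s] - F*[ij,t])/(EG - F^2), Gamma^t_ij = (E*[ij,t] - F*[ij,s])/(EG - F^2)
Gamma_sss = 0, Gamma_sst = 0, Gamma_stt = -3/17, Gamma_tss = 0, Gamma_tst = 4/15, Gamma_ttt = 0
X = (-1/2, 1/8), Y = (-8/3, -11/16) at the point

Answer: (nabla_X Y)^s = 33/2176, (nabla_X Y)^t = -941/1440


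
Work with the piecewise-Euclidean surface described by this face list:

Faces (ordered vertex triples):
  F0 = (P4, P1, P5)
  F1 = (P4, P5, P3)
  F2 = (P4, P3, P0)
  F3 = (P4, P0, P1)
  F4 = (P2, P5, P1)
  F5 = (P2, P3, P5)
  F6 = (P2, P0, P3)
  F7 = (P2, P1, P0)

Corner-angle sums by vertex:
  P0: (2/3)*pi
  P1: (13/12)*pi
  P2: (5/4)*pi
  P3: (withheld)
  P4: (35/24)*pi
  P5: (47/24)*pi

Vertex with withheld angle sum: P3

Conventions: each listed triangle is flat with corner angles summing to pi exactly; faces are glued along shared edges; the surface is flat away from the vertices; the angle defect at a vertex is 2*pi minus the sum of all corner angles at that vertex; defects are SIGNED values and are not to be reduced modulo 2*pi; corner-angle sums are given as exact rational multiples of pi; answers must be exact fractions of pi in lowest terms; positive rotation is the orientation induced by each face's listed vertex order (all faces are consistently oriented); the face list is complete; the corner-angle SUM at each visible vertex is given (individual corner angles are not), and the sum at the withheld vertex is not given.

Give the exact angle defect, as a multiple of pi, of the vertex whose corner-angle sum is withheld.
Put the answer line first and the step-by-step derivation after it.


Answer: defect(P3) = (5/12)*pi

V = 6, E = 12, F = 8; chi = V - E + F = 2
Gauss-Bonnet: total defect = 2*pi*chi = 4*pi; visible defects sum to (43/12)*pi


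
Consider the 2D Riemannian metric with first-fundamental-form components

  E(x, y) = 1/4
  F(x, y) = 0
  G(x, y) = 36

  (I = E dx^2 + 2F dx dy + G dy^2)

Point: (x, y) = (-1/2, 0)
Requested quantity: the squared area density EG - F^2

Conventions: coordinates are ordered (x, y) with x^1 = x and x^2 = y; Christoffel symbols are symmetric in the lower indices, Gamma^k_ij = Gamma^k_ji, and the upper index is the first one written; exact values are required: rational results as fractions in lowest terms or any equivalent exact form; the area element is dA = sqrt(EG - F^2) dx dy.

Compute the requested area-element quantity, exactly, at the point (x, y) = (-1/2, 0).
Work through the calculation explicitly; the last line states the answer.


E = 1/4, F = 0, G = 36; EG - F^2 = 9

Answer: EG - F^2 = 9


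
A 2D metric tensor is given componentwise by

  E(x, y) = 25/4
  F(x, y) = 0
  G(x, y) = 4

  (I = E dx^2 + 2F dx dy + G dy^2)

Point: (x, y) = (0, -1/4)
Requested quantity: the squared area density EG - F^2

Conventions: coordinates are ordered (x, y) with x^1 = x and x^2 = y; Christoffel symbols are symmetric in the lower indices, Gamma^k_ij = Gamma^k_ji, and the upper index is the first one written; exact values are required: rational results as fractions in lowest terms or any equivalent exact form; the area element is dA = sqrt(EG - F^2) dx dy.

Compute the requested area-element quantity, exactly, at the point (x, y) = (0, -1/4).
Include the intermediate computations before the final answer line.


E = 25/4, F = 0, G = 4; EG - F^2 = 25

Answer: EG - F^2 = 25


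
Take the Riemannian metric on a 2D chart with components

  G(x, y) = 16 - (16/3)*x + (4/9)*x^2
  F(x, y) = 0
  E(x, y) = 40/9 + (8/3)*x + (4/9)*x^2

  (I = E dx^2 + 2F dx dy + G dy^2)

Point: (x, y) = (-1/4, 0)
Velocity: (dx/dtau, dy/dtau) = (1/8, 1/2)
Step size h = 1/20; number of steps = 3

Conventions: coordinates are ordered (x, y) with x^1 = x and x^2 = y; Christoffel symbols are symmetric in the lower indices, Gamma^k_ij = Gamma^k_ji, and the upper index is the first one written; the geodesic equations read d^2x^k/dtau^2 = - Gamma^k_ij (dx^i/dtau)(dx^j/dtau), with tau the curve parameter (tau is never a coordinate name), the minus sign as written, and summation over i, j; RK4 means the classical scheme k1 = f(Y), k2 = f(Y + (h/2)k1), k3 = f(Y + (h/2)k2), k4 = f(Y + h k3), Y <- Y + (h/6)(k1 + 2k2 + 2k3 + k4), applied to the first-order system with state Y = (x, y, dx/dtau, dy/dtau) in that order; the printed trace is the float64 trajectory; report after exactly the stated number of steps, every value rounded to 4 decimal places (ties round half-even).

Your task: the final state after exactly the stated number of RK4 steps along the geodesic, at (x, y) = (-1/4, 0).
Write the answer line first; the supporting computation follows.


Answer: x = -0.2333, y = 0.0752, dx/dtau = 0.0971, dy/dtau = 0.5027

f(Y) = (dx/dtau, dy/dtau, -Gamma^x_ij Y'^i Y'^j, -Gamma^y_ij Y'^i Y'^j) with the Gammas evaluated at the stage position; h = 0.050000; intermediate values shown to 6 dp
step 0: x = -0.2500, y = 0.0000, dx/dtau = 0.1250, dy/dtau = 0.5000
step 1:
  k1: at (x, y) = (-0.250000, 0.000000), (dx/dtau, dy/dtau) = (0.125000, 0.500000); Gamma_xxx = 0.321168, Gamma_xxy = 0.000000, Gamma_xyy = 0.729927, Gamma_yxx = 0.000000, Gamma_yxy = -0.160000, Gamma_yyy = 0.000000; k1 = (0.125000, 0.500000, -0.187500, 0.020000)
  k2: at (x, y) = (-0.246875, 0.012500), (dx/dtau, dy/dtau) = (0.120313, 0.500500); Gamma_xxx = 0.320888, Gamma_xxy = 0.000000, Gamma_xyy = 0.728100, Gamma_yxx = 0.000000, Gamma_yxy = -0.160080, Gamma_yyy = 0.000000; k2 = (0.120313, 0.500500, -0.187034, 0.019279)
  k3: at (x, y) = (-0.246992, 0.012512), (dx/dtau, dy/dtau) = (0.120324, 0.500482); Gamma_xxx = 0.320899, Gamma_xxy = 0.000000, Gamma_xyy = 0.728168, Gamma_yxx = 0.000000, Gamma_yxy = -0.160077, Gamma_yyy = 0.000000; k3 = (0.120324, 0.500482, -0.187039, 0.019280)
  k4: at (x, y) = (-0.243984, 0.025024), (dx/dtau, dy/dtau) = (0.115648, 0.500964); Gamma_xxx = 0.320630, Gamma_xxy = 0.000000, Gamma_xyy = 0.726414, Gamma_yxx = 0.000000, Gamma_yxy = -0.160154, Gamma_yyy = 0.000000; k4 = (0.115648, 0.500964, -0.186593, 0.018557)
  Y <- Y + (h/6)(k1 + 2k2 + 2k3 + k4): x = -0.2440, y = 0.0250, dx/dtau = 0.1156, dy/dtau = 0.5010
step 2:
  k1: at (x, y) = (-0.243984, 0.025024), (dx/dtau, dy/dtau) = (0.115648, 0.500964); Gamma_xxx = 0.320630, Gamma_xxy = 0.000000, Gamma_xyy = 0.726414, Gamma_yxx = 0.000000, Gamma_yxy = -0.160154, Gamma_yyy = 0.000000; k1 = (0.115648, 0.500964, -0.186593, 0.018557)
  k2: at (x, y) = (-0.241093, 0.037548), (dx/dtau, dy/dtau) = (0.110983, 0.501428); Gamma_xxx = 0.320372, Gamma_xxy = 0.000000, Gamma_xyy = 0.724734, Gamma_yxx = 0.000000, Gamma_yxy = -0.160228, Gamma_yyy = 0.000000; k2 = (0.110983, 0.501428, -0.186166, 0.017833)
  k3: at (x, y) = (-0.241209, 0.037560), (dx/dtau, dy/dtau) = (0.110994, 0.501410); Gamma_xxx = 0.320383, Gamma_xxy = 0.000000, Gamma_xyy = 0.724801, Gamma_yxx = 0.000000, Gamma_yxy = -0.160225, Gamma_yyy = 0.000000; k3 = (0.110994, 0.501410, -0.186171, 0.017834)
  k4: at (x, y) = (-0.238434, 0.050095), (dx/dtau, dy/dtau) = (0.106339, 0.501856); Gamma_xxx = 0.320135, Gamma_xxy = 0.000000, Gamma_xyy = 0.723192, Gamma_yxx = 0.000000, Gamma_yxy = -0.160297, Gamma_yyy = 0.000000; k4 = (0.106339, 0.501856, -0.185763, 0.017109)
  Y <- Y + (h/6)(k1 + 2k2 + 2k3 + k4): x = -0.2384, y = 0.0501, dx/dtau = 0.1063, dy/dtau = 0.5019
step 3:
  k1: at (x, y) = (-0.238434, 0.050095), (dx/dtau, dy/dtau) = (0.106339, 0.501856); Gamma_xxx = 0.320135, Gamma_xxy = 0.000000, Gamma_xyy = 0.723192, Gamma_yxx = 0.000000, Gamma_yxy = -0.160297, Gamma_yyy = 0.000000; k1 = (0.106339, 0.501856, -0.185763, 0.017109)
  k2: at (x, y) = (-0.235776, 0.062642), (dx/dtau, dy/dtau) = (0.101695, 0.502283); Gamma_xxx = 0.319899, Gamma_xxy = 0.000000, Gamma_xyy = 0.721655, Gamma_yxx = 0.000000, Gamma_yxy = -0.160365, Gamma_yyy = 0.000000; k2 = (0.101695, 0.502283, -0.185374, 0.016383)
  k3: at (x, y) = (-0.235892, 0.062652), (dx/dtau, dy/dtau) = (0.101705, 0.502265); Gamma_xxx = 0.319909, Gamma_xxy = 0.000000, Gamma_xyy = 0.721722, Gamma_yxx = 0.000000, Gamma_yxy = -0.160362, Gamma_yyy = 0.000000; k3 = (0.101705, 0.502265, -0.185378, 0.016384)
  k4: at (x, y) = (-0.233349, 0.075208), (dx/dtau, dy/dtau) = (0.097071, 0.502675); Gamma_xxx = 0.319683, Gamma_xxy = 0.000000, Gamma_xyy = 0.720256, Gamma_yxx = 0.000000, Gamma_yxy = -0.160427, Gamma_yyy = 0.000000; k4 = (0.097071, 0.502675, -0.185008, 0.015656)
  Y <- Y + (h/6)(k1 + 2k2 + 2k3 + k4): x = -0.2333, y = 0.0752, dx/dtau = 0.0971, dy/dtau = 0.5027


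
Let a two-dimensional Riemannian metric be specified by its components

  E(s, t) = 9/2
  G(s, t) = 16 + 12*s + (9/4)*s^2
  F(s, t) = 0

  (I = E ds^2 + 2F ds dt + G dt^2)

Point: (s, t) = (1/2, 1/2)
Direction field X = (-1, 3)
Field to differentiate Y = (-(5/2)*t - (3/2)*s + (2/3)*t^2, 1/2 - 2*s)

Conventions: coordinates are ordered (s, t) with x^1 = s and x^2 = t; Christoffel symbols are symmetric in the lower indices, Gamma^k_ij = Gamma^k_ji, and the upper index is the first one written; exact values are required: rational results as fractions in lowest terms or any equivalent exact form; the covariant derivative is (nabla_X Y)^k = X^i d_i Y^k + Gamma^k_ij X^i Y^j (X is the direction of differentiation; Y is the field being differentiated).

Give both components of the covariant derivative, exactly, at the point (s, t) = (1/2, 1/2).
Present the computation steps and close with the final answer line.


E = 9/2, F = 0, G = 361/16 at the point
E_s = 0, E_t = 0, F_s = 0, F_t = 0, G_s = 57/4, G_t = 0
EG - F^2 = 3249/32;  g^inv = (32/3249) * [[361/16, 0], [0, 9/2]]
first-kind symbols [ij,l] = (1/2)(d_i g_jl + d_j g_il - d_l g_ij): [ss,s] = E_s/2 = 0, [ss,t] = F_s - E_t/2 = 0, [st,s] = E_t/2 = 0, [st,t] = G_s/2 = 57/8, [tt,s] = F_t - G_s/2 = -57/8, [tt,t] = G_t/2 = 0
Gamma^s_ij = (G*[ij,s] - F*[ij,t])/(EG - F^2), Gamma^t_ij = (E*[ij,t] - F*[ij,s])/(EG - F^2)
Gamma_sss = 0, Gamma_sst = 0, Gamma_stt = -19/12, Gamma_tss = 0, Gamma_tst = 6/19, Gamma_ttt = 0
X = (-1, 3), Y = (-11/6, -1/2) at the point

Answer: (nabla_X Y)^s = -13/8, (nabla_X Y)^t = 8/19


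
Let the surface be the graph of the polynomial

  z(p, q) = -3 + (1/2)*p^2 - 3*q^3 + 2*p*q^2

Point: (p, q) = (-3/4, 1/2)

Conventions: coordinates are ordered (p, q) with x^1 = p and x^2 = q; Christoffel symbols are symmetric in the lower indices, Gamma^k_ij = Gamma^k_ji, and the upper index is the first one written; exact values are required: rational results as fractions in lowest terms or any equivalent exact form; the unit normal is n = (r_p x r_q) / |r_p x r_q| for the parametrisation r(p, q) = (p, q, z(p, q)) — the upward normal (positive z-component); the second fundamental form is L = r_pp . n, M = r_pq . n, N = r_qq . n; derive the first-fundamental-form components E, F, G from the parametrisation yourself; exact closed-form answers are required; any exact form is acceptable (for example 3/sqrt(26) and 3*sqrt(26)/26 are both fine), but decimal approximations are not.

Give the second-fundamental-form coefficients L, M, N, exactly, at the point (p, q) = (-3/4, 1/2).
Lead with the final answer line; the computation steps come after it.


Answer: L = 2*sqrt(2)/11, M = 4*sqrt(2)/11, N = -24*sqrt(2)/11

z_p = -1/4, z_q = -15/4, z_pp = 1, z_pq = 2, z_qq = -12
E = 17/16, F = 15/16, G = 241/16; answer radicand W^2 = 121/8
unnormalised second-form numerators: l = 1, m = 2, n = -12; L = l/sqrt(121/8), and similarly M = m/sqrt(W^2), N = n/sqrt(W^2)


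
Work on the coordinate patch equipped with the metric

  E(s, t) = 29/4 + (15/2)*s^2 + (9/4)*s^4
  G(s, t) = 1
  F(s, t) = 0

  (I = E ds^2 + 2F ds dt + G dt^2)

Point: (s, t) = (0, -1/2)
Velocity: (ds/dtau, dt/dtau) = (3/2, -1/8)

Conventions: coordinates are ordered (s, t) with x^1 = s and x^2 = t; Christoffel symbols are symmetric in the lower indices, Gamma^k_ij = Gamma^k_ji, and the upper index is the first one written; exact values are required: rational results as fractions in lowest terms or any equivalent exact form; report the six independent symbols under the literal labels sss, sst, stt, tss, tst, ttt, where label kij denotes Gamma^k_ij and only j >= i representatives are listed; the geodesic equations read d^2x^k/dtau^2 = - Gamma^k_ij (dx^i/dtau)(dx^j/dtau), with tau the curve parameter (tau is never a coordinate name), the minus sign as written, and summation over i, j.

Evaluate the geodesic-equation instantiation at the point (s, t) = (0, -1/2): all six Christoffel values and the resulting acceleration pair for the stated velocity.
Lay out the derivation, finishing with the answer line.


E = 29/4, F = 0, G = 1 at the point
E_s = 0, E_t = 0, F_s = 0, F_t = 0, G_s = 0, G_t = 0
EG - F^2 = 29/4;  g^inv = (4/29) * [[1, 0], [0, 29/4]]
first-kind symbols [ij,l] = (1/2)(d_i g_jl + d_j g_il - d_l g_ij): [ss,s] = E_s/2 = 0, [ss,t] = F_s - E_t/2 = 0, [st,s] = E_t/2 = 0, [st,t] = G_s/2 = 0, [tt,s] = F_t - G_s/2 = 0, [tt,t] = G_t/2 = 0
Gamma^s_ij = (G*[ij,s] - F*[ij,t])/(EG - F^2), Gamma^t_ij = (E*[ij,t] - F*[ij,s])/(EG - F^2)
Gamma_sss = 0, Gamma_sst = 0, Gamma_stt = 0, Gamma_tss = 0, Gamma_tst = 0, Gamma_ttt = 0
d^2s/dtau^2 = -(Gamma_sss*(3/2)^2 + 2*Gamma_sst*(3/2)*(-1/8) + Gamma_stt*(-1/8)^2) = 0
d^2t/dtau^2 = -(Gamma_tss*(3/2)^2 + 2*Gamma_tst*(3/2)*(-1/8) + Gamma_ttt*(-1/8)^2) = 0

Answer: Gamma_sss = 0, Gamma_sst = 0, Gamma_stt = 0, Gamma_tss = 0, Gamma_tst = 0, Gamma_ttt = 0; accelerations (d^2s/dtau^2, d^2t/dtau^2) = (0, 0)


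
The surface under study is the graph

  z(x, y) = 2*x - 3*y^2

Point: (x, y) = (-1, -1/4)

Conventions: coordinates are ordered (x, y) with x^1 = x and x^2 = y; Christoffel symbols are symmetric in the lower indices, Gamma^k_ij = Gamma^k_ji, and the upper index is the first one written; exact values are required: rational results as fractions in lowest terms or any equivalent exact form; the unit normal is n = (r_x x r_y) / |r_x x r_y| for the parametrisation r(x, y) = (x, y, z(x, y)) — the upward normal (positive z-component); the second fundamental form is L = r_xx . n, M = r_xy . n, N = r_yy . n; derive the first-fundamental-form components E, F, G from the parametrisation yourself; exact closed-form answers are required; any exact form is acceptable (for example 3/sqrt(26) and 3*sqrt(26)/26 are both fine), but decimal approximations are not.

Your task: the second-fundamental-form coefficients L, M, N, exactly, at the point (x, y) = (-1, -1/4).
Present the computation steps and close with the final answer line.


z_x = 2, z_y = 3/2, z_xx = 0, z_xy = 0, z_yy = -6
E = 5, F = 3, G = 13/4; answer radicand W^2 = 29/4
unnormalised second-form numerators: l = 0, m = 0, n = -6; L = l/sqrt(29/4), and similarly M = m/sqrt(W^2), N = n/sqrt(W^2)

Answer: L = 0, M = 0, N = -12*sqrt(29)/29


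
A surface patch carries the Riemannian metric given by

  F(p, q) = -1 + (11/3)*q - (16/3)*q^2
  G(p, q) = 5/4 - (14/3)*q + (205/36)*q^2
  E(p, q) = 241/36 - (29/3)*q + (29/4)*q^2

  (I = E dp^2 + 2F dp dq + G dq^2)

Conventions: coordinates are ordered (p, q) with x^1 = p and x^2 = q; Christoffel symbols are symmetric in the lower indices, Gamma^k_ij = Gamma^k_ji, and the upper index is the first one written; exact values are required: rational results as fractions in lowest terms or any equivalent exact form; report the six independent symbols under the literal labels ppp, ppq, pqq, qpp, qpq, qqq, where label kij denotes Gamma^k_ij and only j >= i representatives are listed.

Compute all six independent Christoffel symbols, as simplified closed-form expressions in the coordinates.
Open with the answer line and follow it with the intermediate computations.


Answer: Gamma_ppp = (-50112*q^3 + 67860*q^2 - 32364*q + 6264)/(16641*q^4 - 64500*q^3 + 88366*q^2 - 46644*q + 9549), Gamma_ppq = (53505*q^3 - 79518*q^2 + 40977*q - 7830)/(16641*q^4 - 64500*q^3 + 88366*q^2 - 46644*q + 9549), Gamma_pqq = (-39360*q^3 + 48384*q^2 - 20988*q + 2916)/(16641*q^4 - 64500*q^3 + 88366*q^2 - 46644*q + 9549), Gamma_qpp = (-68121*q^3 + 136242*q^2 - 123453*q + 41934)/(16641*q^4 - 64500*q^3 + 88366*q^2 - 46644*q + 9549), Gamma_qpq = (50112*q^3 - 67860*q^2 + 32364*q - 6264)/(16641*q^4 - 64500*q^3 + 88366*q^2 - 46644*q + 9549), Gamma_qqq = (-20223*q^3 - 17232*q^2 + 47389*q - 15492)/(16641*q^4 - 64500*q^3 + 88366*q^2 - 46644*q + 9549)

E = 241/36 - (29/3)*q + (29/4)*q^2; F = -1 + (11/3)*q - (16/3)*q^2; G = 5/4 - (14/3)*q + (205/36)*q^2
Gamma^k_ij = (1/2) g^{kl} (d_i g_jl + d_j g_il - d_l g_ij), with g^inv = (1/(EG-F^2)) [[G, -F], [-F, E]]
first partials: E_p = 0, E_q = -29/3 + (29/2)*q, F_p = 0, F_q = 11/3 - (32/3)*q, G_p = 0, G_q = -14/3 + (205/18)*q
D = EG - F^2 = 1061/144 - (3887/108)*q + (44183/648)*q^2 - (5375/108)*q^3 + (1849/144)*q^4
expanded: Gamma^p_pp = (G E_p - 2F F_p + F E_q)/(2D), Gamma^p_pq = (G E_q - F G_p)/(2D), Gamma^p_qq = (2G F_q - G G_p - F G_q)/(2D), Gamma^q_pp = (2E F_p - E E_q - F E_p)/(2D), Gamma^q_pq = (E G_p - F E_q)/(2D), Gamma^q_qq = (E G_q - 2F F_q + F G_p)/(2D); substitute and cancel common factors


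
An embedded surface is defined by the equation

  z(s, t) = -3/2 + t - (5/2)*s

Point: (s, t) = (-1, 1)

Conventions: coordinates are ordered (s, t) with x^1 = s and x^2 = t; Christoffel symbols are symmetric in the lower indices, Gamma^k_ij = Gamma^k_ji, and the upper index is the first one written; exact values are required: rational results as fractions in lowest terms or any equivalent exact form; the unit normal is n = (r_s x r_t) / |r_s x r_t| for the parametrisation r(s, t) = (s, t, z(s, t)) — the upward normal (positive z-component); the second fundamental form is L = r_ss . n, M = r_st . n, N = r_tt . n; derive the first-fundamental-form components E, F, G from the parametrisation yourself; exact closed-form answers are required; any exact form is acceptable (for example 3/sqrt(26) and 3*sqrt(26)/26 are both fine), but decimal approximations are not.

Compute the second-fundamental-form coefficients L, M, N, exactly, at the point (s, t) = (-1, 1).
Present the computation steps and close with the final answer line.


z_s = -5/2, z_t = 1, z_ss = 0, z_st = 0, z_tt = 0
E = 29/4, F = -5/2, G = 2; answer radicand W^2 = 33/4
unnormalised second-form numerators: l = 0, m = 0, n = 0; L = l/sqrt(33/4), and similarly M = m/sqrt(W^2), N = n/sqrt(W^2)

Answer: L = 0, M = 0, N = 0


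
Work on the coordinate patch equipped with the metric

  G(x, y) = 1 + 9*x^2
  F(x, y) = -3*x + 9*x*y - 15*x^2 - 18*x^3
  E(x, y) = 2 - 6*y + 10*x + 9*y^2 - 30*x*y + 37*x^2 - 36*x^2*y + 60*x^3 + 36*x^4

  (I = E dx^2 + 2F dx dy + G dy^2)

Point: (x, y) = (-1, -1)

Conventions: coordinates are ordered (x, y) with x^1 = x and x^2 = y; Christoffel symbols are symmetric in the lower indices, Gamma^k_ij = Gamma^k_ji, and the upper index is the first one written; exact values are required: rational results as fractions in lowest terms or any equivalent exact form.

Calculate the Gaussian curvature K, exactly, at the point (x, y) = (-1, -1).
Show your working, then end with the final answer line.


E = 26, F = 15, G = 10, EG - F^2 = 35 at the point
E_x = -70, E_y = -30, F_x = -36, F_y = -9, G_x = -18, G_y = 0
E_yy = 18, F_xy = 9, G_xx = 18
By Brioschi, K is (det M1 - det M2) divided by (EG - F^2) squared.
M1 = [[-E_yy/2 + F_xy - G_xx/2, E_x/2, F_x - E_y/2], [F_y - G_x/2, E, F], [G_y/2, F, G]] = [[-9, -35, -21], [0, 26, 15], [0, 15, 10]]; det M1 = -315
M2 = [[0, E_y/2, G_x/2], [E_y/2, E, F], [G_x/2, F, G]] = [[0, -15, -9], [-15, 26, 15], [-9, 15, 10]]; det M2 = -306
det M1 - det M2 = -9; K = -9 / (35)^2 = -9/1225

Answer: K = -9/1225


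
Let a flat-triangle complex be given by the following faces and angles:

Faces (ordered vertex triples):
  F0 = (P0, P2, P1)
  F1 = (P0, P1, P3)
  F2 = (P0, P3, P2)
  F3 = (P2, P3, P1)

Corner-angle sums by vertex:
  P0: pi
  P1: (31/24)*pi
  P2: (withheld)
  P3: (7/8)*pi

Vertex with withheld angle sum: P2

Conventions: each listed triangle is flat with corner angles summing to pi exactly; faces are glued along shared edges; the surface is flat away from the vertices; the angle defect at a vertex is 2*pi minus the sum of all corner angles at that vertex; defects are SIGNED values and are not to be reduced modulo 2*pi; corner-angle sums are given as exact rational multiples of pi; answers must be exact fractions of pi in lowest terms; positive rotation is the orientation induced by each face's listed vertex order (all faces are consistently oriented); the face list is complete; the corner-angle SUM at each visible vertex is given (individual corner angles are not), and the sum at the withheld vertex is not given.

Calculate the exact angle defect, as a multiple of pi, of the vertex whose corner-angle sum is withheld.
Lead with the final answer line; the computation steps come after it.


Answer: defect(P2) = (7/6)*pi

V = 4, E = 6, F = 4; chi = V - E + F = 2
Gauss-Bonnet: total defect = 2*pi*chi = 4*pi; visible defects sum to (17/6)*pi


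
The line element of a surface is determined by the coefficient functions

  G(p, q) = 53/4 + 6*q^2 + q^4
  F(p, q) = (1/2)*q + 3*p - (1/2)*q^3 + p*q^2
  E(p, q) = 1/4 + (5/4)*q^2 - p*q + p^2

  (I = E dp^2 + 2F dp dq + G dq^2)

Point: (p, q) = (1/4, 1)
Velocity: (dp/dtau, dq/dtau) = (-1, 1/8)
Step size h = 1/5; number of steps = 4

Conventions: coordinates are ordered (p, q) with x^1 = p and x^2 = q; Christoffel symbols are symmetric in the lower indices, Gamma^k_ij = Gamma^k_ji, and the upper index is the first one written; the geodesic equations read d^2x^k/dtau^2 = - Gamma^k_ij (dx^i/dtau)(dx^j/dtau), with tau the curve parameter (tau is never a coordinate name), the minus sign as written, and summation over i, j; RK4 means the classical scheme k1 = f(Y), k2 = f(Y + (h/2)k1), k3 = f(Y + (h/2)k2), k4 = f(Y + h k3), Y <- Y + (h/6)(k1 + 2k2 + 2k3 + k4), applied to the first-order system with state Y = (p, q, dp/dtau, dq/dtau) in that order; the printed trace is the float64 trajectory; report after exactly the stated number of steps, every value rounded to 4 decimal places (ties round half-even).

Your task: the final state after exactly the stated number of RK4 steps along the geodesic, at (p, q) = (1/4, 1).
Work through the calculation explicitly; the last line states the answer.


f(Y) = (dp/dtau, dq/dtau, -Gamma^p_ij Y'^i Y'^j, -Gamma^q_ij Y'^i Y'^j) with the Gammas evaluated at the stage position; h = 0.200000; intermediate values shown to 6 dp
step 0: p = 0.2500, q = 1.0000, dp/dtau = -1.0000, dq/dtau = 0.1250
step 1:
  k1: at (p, q) = (0.250000, 1.000000), (dp/dtau, dq/dtau) = (-1.000000, 0.125000); Gamma_ppp = -0.310324, Gamma_ppq = 0.890654, Gamma_pqq = -0.708613, Gamma_qpp = 0.157300, Gamma_qpq = -0.043983, Gamma_qqq = 0.430055; k1 = (-1.000000, 0.125000, 0.544059, -0.175015)
  k2: at (p, q) = (0.150000, 1.012500), (dp/dtau, dq/dtau) = (-0.945594, 0.107498); Gamma_ppp = -0.316367, Gamma_ppq = 0.859663, Gamma_pqq = -0.700033, Gamma_qpp = 0.147738, Gamma_qpq = -0.024843, Gamma_qqq = 0.418773; k2 = (-0.945594, 0.107498, 0.465738, -0.141989)
  k3: at (p, q) = (0.155441, 1.010750), (dp/dtau, dq/dtau) = (-0.953426, 0.110801); Gamma_ppp = -0.316385, Gamma_ppq = 0.861965, Gamma_pqq = -0.699831, Gamma_qpp = 0.148370, Gamma_qpq = -0.025922, Gamma_qqq = 0.419104; k3 = (-0.953426, 0.110801, 0.478310, -0.145494)
  k4: at (p, q) = (0.059315, 1.022160), (dp/dtau, dq/dtau) = (-0.904338, 0.095901); Gamma_ppp = -0.321534, Gamma_ppq = 0.833909, Gamma_pqq = -0.690239, Gamma_qpp = 0.139082, Gamma_qpq = -0.008780, Gamma_qqq = 0.408466; k4 = (-0.904338, 0.095901, 0.413952, -0.119025)
  Y <- Y + (h/6)(k1 + 2k2 + 2k3 + k4): p = 0.0599, q = 1.0219, dp/dtau = -0.9051, dq/dtau = 0.0960
step 2:
  k1: at (p, q) = (0.059921, 1.021917), (dp/dtau, dq/dtau) = (-0.905130, 0.096033); Gamma_ppp = -0.321556, Gamma_ppq = 0.834178, Gamma_pqq = -0.690200, Gamma_qpp = 0.139156, Gamma_qpq = -0.008894, Gamma_qqq = 0.408490; k1 = (-0.905130, 0.096033, 0.414821, -0.119319)
  k2: at (p, q) = (-0.030592, 1.031520), (dp/dtau, dq/dtau) = (-0.863648, 0.084101); Gamma_ppp = -0.326091, Gamma_ppq = 0.809695, Gamma_pqq = -0.679951, Gamma_qpp = 0.130404, Gamma_qpq = 0.006135, Gamma_qqq = 0.398590; k2 = (-0.863648, 0.084101, 0.365659, -0.099195)
  k3: at (p, q) = (-0.026444, 1.030327), (dp/dtau, dq/dtau) = (-0.868564, 0.086114); Gamma_ppp = -0.326124, Gamma_ppq = 0.811189, Gamma_pqq = -0.680013, Gamma_qpp = 0.130870, Gamma_qpq = 0.005440, Gamma_qqq = 0.398859; k3 = (-0.868564, 0.086114, 0.372418, -0.100872)
  k4: at (p, q) = (-0.113792, 1.039139), (dp/dtau, dq/dtau) = (-0.830646, 0.075859); Gamma_ppp = -0.330149, Gamma_ppq = 0.788856, Gamma_pqq = -0.669680, Gamma_qpp = 0.122376, Gamma_qpq = 0.019093, Gamma_qqq = 0.389585; k4 = (-0.830646, 0.075859, 0.331062, -0.084272)
  Y <- Y + (h/6)(k1 + 2k2 + 2k3 + k4): p = -0.1134, q = 1.0390, dp/dtau = -0.8311, dq/dtau = 0.0759
step 3:
  k1: at (p, q) = (-0.113419, 1.038994), (dp/dtau, dq/dtau) = (-0.831062, 0.075909); Gamma_ppp = -0.330165, Gamma_ppq = 0.789002, Gamma_pqq = -0.669669, Gamma_qpp = 0.122420, Gamma_qpq = 0.019034, Gamma_qqq = 0.389599; k1 = (-0.831062, 0.075909, 0.331440, -0.084395)
  k2: at (p, q) = (-0.196525, 1.046585), (dp/dtau, dq/dtau) = (-0.797918, 0.067469); Gamma_ppp = -0.333835, Gamma_ppq = 0.769112, Gamma_pqq = -0.659383, Gamma_qpp = 0.114334, Gamma_qpq = 0.031271, Gamma_qqq = 0.380969; k2 = (-0.797918, 0.067469, 0.298355, -0.071161)
  k3: at (p, q) = (-0.193211, 1.045741), (dp/dtau, dq/dtau) = (-0.801226, 0.068793); Gamma_ppp = -0.333858, Gamma_ppq = 0.770136, Gamma_pqq = -0.659531, Gamma_qpp = 0.114693, Gamma_qpq = 0.030789, Gamma_qqq = 0.381187; k3 = (-0.801226, 0.068793, 0.302344, -0.072039)
  k4: at (p, q) = (-0.273665, 1.052753), (dp/dtau, dq/dtau) = (-0.770593, 0.061501); Gamma_ppp = -0.337197, Gamma_ppq = 0.751834, Gamma_pqq = -0.649484, Gamma_qpp = 0.106834, Gamma_qpq = 0.042036, Gamma_qqq = 0.373096; k4 = (-0.770593, 0.061501, 0.273951, -0.060866)
  Y <- Y + (h/6)(k1 + 2k2 + 2k3 + k4): p = -0.2734, q = 1.0527, dp/dtau = -0.7708, dq/dtau = 0.0615
step 4:
  k1: at (p, q) = (-0.273417, 1.052659), (dp/dtau, dq/dtau) = (-0.770836, 0.061520); Gamma_ppp = -0.337209, Gamma_ppq = 0.751920, Gamma_pqq = -0.649481, Gamma_qpp = 0.106862, Gamma_qpq = 0.042002, Gamma_qqq = 0.373105; k1 = (-0.770836, 0.061520, 0.274139, -0.060925)
  k2: at (p, q) = (-0.350501, 1.058811), (dp/dtau, dq/dtau) = (-0.743422, 0.055428); Gamma_ppp = -0.340311, Gamma_ppq = 0.735359, Gamma_pqq = -0.639719, Gamma_qpp = 0.099322, Gamma_qpq = 0.052244, Gamma_qqq = 0.365550; k2 = (-0.743422, 0.055428, 0.250650, -0.051711)
  k3: at (p, q) = (-0.347760, 1.058201), (dp/dtau, dq/dtau) = (-0.745771, 0.056349); Gamma_ppp = -0.340320, Gamma_ppq = 0.736093, Gamma_pqq = -0.639892, Gamma_qpp = 0.099611, Gamma_qpq = 0.051890, Gamma_qqq = 0.365732; k3 = (-0.745771, 0.056349, 0.253176, -0.052201)
  k4: at (p, q) = (-0.422571, 1.063928), (dp/dtau, dq/dtau) = (-0.720200, 0.051080); Gamma_ppp = -0.343186, Gamma_ppq = 0.720731, Gamma_pqq = -0.630474, Gamma_qpp = 0.092269, Gamma_qpq = 0.061390, Gamma_qqq = 0.358632; k4 = (-0.720200, 0.051080, 0.232680, -0.044278)
  Y <- Y + (h/6)(k1 + 2k2 + 2k3 + k4): p = -0.4224, q = 1.0639, dp/dtau = -0.7204, dq/dtau = 0.0511

Answer: p = -0.4224, q = 1.0639, dp/dtau = -0.7204, dq/dtau = 0.0511


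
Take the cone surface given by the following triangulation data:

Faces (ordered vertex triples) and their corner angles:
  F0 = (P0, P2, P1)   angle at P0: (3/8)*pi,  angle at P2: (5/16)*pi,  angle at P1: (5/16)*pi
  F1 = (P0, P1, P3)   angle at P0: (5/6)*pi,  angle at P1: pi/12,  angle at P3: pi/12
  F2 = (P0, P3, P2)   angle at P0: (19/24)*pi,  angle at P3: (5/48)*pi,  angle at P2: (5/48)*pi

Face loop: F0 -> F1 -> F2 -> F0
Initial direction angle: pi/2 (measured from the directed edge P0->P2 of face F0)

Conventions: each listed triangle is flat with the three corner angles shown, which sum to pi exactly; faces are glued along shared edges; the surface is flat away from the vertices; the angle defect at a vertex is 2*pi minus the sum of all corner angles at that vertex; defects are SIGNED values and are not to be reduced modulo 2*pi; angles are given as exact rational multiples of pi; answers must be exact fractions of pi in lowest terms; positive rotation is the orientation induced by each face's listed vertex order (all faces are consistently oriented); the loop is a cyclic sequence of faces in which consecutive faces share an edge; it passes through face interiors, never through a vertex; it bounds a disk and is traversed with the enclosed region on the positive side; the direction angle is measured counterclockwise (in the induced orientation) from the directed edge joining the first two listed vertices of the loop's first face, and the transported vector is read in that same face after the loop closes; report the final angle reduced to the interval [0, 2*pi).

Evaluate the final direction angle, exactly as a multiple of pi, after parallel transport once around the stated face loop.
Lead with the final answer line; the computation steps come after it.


Answer: final direction angle = pi/2

enclosed vertex P0: corner angles sum to 2*pi, defect = 2*pi - 2*pi = 0
by Gauss-Bonnet the loop rotates the vector by the enclosed defect sum (positive orientation, mod 2*pi)
final angle = pi/2 + 0 = pi/2 (mod 2*pi)


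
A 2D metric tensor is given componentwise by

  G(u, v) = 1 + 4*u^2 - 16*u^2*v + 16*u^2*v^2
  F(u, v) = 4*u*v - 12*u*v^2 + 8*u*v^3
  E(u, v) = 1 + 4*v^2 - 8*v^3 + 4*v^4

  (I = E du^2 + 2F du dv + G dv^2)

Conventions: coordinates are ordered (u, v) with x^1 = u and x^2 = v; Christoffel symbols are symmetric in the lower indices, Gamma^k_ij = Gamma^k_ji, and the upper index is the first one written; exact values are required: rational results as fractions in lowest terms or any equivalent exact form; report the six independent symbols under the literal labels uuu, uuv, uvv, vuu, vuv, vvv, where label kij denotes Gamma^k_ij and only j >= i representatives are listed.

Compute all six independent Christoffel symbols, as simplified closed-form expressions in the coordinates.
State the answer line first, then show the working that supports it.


Answer: Gamma_uuu = 0, Gamma_uuv = (8*v^3 - 12*v^2 + 4*v)/(16*u^2*v^2 - 16*u^2*v + 4*u^2 + 4*v^4 - 8*v^3 + 4*v^2 + 1), Gamma_uvv = (8*u*v^2 - 8*u*v)/(16*u^2*v^2 - 16*u^2*v + 4*u^2 + 4*v^4 - 8*v^3 + 4*v^2 + 1), Gamma_vuu = 0, Gamma_vuv = (16*u*v^2 - 16*u*v + 4*u)/(16*u^2*v^2 - 16*u^2*v + 4*u^2 + 4*v^4 - 8*v^3 + 4*v^2 + 1), Gamma_vvv = (16*u^2*v - 8*u^2)/(16*u^2*v^2 - 16*u^2*v + 4*u^2 + 4*v^4 - 8*v^3 + 4*v^2 + 1)

E = 1 + 4*v^2 - 8*v^3 + 4*v^4; F = 4*u*v - 12*u*v^2 + 8*u*v^3; G = 1 + 4*u^2 - 16*u^2*v + 16*u^2*v^2
Gamma^k_ij = (1/2) g^{kl} (d_i g_jl + d_j g_il - d_l g_ij), with g^inv = (1/(EG-F^2)) [[G, -F], [-F, E]]
first partials: E_u = 0, E_v = 8*v - 24*v^2 + 16*v^3, F_u = 4*v - 12*v^2 + 8*v^3, F_v = 4*u - 24*u*v + 24*u*v^2, G_u = 8*u - 32*u*v + 32*u*v^2, G_v = -16*u^2 + 32*u^2*v
D = EG - F^2 = 1 + 4*v^2 + 4*u^2 - 8*v^3 - 16*u^2*v + 4*v^4 + 16*u^2*v^2
expanded: Gamma^u_uu = (G E_u - 2F F_u + F E_v)/(2D), Gamma^u_uv = (G E_v - F G_u)/(2D), Gamma^u_vv = (2G F_v - G G_u - F G_v)/(2D), Gamma^v_uu = (2E F_u - E E_v - F E_u)/(2D), Gamma^v_uv = (E G_u - F E_v)/(2D), Gamma^v_vv = (E G_v - 2F F_v + F G_u)/(2D); substitute and cancel common factors


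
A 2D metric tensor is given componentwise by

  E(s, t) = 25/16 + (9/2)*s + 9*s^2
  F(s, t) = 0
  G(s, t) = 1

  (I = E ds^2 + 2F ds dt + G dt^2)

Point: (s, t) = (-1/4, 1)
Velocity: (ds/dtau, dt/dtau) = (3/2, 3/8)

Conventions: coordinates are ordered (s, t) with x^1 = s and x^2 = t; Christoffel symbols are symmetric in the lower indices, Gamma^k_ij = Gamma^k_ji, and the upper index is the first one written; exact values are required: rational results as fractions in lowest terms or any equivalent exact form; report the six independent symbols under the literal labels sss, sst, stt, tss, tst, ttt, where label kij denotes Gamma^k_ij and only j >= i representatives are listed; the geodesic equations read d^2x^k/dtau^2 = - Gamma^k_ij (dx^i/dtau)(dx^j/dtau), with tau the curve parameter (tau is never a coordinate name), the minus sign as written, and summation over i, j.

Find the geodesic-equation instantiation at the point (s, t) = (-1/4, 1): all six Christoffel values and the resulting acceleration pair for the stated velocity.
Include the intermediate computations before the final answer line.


E = 1, F = 0, G = 1 at the point
E_s = 0, E_t = 0, F_s = 0, F_t = 0, G_s = 0, G_t = 0
EG - F^2 = 1;  g^inv = (1) * [[1, 0], [0, 1]]
first-kind symbols [ij,l] = (1/2)(d_i g_jl + d_j g_il - d_l g_ij): [ss,s] = E_s/2 = 0, [ss,t] = F_s - E_t/2 = 0, [st,s] = E_t/2 = 0, [st,t] = G_s/2 = 0, [tt,s] = F_t - G_s/2 = 0, [tt,t] = G_t/2 = 0
Gamma^s_ij = (G*[ij,s] - F*[ij,t])/(EG - F^2), Gamma^t_ij = (E*[ij,t] - F*[ij,s])/(EG - F^2)
Gamma_sss = 0, Gamma_sst = 0, Gamma_stt = 0, Gamma_tss = 0, Gamma_tst = 0, Gamma_ttt = 0
d^2s/dtau^2 = -(Gamma_sss*(3/2)^2 + 2*Gamma_sst*(3/2)*(3/8) + Gamma_stt*(3/8)^2) = 0
d^2t/dtau^2 = -(Gamma_tss*(3/2)^2 + 2*Gamma_tst*(3/2)*(3/8) + Gamma_ttt*(3/8)^2) = 0

Answer: Gamma_sss = 0, Gamma_sst = 0, Gamma_stt = 0, Gamma_tss = 0, Gamma_tst = 0, Gamma_ttt = 0; accelerations (d^2s/dtau^2, d^2t/dtau^2) = (0, 0)


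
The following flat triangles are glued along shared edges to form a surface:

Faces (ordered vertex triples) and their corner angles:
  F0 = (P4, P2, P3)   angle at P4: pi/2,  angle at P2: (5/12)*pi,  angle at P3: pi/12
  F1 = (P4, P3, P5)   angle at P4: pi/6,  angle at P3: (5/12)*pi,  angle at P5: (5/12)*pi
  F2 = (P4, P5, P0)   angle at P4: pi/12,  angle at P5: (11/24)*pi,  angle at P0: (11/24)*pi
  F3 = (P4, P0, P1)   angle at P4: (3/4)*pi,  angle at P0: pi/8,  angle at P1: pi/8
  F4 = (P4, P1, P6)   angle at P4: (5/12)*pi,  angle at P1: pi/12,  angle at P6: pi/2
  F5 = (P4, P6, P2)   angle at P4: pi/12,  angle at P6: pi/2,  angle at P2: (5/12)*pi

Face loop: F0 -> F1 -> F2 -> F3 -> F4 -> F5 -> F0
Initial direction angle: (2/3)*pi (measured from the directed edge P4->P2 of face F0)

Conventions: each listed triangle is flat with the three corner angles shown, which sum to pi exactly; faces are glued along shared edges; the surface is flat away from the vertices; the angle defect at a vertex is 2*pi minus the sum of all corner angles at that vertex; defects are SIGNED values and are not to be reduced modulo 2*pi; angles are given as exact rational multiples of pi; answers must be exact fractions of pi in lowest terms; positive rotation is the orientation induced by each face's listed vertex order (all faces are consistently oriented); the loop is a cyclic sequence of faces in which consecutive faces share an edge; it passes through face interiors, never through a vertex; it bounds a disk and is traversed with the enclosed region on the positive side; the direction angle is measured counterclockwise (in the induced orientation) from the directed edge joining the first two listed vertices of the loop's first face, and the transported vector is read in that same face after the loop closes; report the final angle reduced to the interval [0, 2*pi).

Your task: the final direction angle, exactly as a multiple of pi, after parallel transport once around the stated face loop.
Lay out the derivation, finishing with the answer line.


enclosed vertex P4: corner angles sum to 2*pi, defect = 2*pi - 2*pi = 0
holonomy = initial angle + sum of enclosed defects (mod 2*pi), positive in the induced orientation
final angle = (2/3)*pi + 0 = (2/3)*pi (mod 2*pi)

Answer: final direction angle = (2/3)*pi
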